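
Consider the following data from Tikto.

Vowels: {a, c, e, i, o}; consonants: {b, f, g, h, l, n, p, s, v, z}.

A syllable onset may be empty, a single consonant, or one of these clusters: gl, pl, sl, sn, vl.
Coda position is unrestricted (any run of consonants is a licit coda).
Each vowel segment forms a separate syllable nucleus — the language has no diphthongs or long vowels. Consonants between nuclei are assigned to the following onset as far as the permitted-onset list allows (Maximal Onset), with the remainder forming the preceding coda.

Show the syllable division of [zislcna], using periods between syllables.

The vowels are i, c, a — 3 nuclei, so 3 syllables.
Between /i/ (V1) and /c/ (V2): /sl/ is a licit onset in full, so it all attaches to the next syllable.
Between /c/ (V2) and /a/ (V3): /n/ is a single consonant, so it becomes the next onset.

zi.slc.na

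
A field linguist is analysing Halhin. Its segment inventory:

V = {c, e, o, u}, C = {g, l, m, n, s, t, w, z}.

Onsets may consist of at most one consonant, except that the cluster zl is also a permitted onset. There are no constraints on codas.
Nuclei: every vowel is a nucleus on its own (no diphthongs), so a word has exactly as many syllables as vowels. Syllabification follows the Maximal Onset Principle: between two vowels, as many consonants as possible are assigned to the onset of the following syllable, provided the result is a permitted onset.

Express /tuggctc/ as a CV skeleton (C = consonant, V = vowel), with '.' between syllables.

The vowels are u, c, c — 3 nuclei, so 3 syllables.
Between /u/ (V1) and /c/ (V2): /gg/ — longest licit onset from the right is /g/, leaving /g/ as coda.
Between /c/ (V2) and /c/ (V3): /t/ → onset of the next syllable (single consonants are always licit onsets).
Syllabification: tug.gc.tc.
Mapping each syllable to C/V: /tug/ → CVC, /gc/ → CV, /tc/ → CV.

CVC.CV.CV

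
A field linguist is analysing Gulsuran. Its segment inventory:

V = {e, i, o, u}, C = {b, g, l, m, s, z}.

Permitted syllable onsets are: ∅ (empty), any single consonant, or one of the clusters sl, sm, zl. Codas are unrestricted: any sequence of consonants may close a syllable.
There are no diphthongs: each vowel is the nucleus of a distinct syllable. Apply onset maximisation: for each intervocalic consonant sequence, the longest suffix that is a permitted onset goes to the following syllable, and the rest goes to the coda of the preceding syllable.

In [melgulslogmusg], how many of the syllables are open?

The vowels are e, u, o, u — 4 nuclei, so 4 syllables.
V1 /e/ – V2 /u/: /lg/ — longest licit onset from the right is /g/, leaving /l/ as coda.
V2 /u/ – V3 /o/: /lsl/ splits as /l/ + /sl/ (/sl/ is the longest suffix that is a licit onset).
V3 /o/ – V4 /u/: cluster /gm/ — the longest permitted-onset suffix is /m/; onset = /m/, preceding coda = /g/.
Result: mel.gul.slog.musg.
Classifying each syllable: /mel/ (closed), /gul/ (closed), /slog/ (closed), /musg/ (closed).
Open syllables: 0.

0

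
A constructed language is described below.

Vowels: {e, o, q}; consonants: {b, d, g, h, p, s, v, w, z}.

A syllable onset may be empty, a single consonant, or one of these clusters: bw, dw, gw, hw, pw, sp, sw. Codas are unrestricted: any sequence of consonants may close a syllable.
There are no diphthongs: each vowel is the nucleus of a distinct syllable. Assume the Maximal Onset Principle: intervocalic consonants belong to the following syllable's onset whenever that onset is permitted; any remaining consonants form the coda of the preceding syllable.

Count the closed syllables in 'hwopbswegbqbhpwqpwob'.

4

The vowels are o, e, q, q, o — 5 nuclei, so 5 syllables.
Between /o/ (V1) and /e/ (V2): /pbsw/ — longest licit onset from the right is /sw/, leaving /pb/ as coda.
Between /e/ (V2) and /q/ (V3): cluster /gb/ — the longest permitted-onset suffix is /b/; onset = /b/, preceding coda = /g/.
Between /q/ (V3) and /q/ (V4): /bhpw/ — longest licit onset from the right is /pw/, leaving /bh/ as coda.
Between /q/ (V4) and /o/ (V5): /pw/ is a licit onset in full, so it all attaches to the next syllable.
Syllabification: hwopb.sweg.bqbh.pwq.pwob.
Classifying each syllable: /hwopb/ (closed), /sweg/ (closed), /bqbh/ (closed), /pwq/ (open), /pwob/ (closed).
Closed syllables: 4.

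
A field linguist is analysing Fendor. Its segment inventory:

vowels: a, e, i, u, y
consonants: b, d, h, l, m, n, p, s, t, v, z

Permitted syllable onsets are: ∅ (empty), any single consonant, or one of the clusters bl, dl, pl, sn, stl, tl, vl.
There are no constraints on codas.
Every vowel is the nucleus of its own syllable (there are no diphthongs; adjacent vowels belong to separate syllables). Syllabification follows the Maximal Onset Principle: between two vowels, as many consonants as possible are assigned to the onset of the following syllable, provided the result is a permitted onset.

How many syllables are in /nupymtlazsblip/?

4

Nuclei (vowels): u, y, a, i → 4 syllables.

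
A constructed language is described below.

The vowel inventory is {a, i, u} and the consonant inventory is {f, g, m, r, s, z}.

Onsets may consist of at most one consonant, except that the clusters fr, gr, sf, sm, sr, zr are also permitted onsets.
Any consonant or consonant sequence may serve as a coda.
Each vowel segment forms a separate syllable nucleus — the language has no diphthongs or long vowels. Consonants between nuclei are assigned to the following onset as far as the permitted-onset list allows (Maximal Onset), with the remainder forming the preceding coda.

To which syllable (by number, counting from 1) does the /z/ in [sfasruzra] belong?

The vowels are a, u, a — 3 nuclei, so 3 syllables.
Between /a/ (V1) and /u/ (V2): /sr/ is a licit onset in full, so it all attaches to the next syllable.
Between /u/ (V2) and /a/ (V3): cluster /zr/ — /zr/ is itself a permitted onset, so the whole cluster goes right; preceding coda = ∅.
Syllabification: sfa.sru.zra.
The /z/ is in the onset of syllable 3 (/zra/).

3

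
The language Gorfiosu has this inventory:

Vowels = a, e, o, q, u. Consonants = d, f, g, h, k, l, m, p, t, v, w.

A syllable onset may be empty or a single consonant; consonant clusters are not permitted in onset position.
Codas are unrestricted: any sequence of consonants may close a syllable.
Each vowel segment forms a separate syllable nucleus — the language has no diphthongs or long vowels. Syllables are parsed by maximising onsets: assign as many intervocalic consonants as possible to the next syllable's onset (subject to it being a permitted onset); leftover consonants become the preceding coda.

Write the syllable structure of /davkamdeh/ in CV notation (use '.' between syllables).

Nuclei (vowels): a, a, e → 3 syllables.
σ1/σ2 boundary: /vk/ splits as /v/ + /k/ (/k/ is the longest suffix that is a licit onset).
σ2/σ3 boundary: /md/; trying suffixes from longest down, /d/ is the first permitted one, so coda /m/ | onset /d/.
So the parse is dav.kam.deh.
Mapping each syllable to C/V: /dav/ → CVC, /kam/ → CVC, /deh/ → CVC.

CVC.CVC.CVC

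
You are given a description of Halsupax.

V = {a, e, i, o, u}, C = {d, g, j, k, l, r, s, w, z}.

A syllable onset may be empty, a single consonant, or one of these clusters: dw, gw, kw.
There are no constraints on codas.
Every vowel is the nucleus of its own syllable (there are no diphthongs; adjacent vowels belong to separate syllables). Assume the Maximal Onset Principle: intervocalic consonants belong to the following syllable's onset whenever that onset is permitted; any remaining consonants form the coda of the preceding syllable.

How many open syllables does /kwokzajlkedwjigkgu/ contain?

The vowels are o, a, e, i, u — 5 nuclei, so 5 syllables.
/o…a/ gap (V1→V2): /kz/ — longest licit onset from the right is /z/, leaving /k/ as coda.
/a…e/ gap (V2→V3): cluster /jlk/ — the longest permitted-onset suffix is /k/; onset = /k/, preceding coda = /jl/.
/e…i/ gap (V3→V4): /dwj/ splits as /dw/ + /j/ (/j/ is the longest suffix that is a licit onset).
/i…u/ gap (V4→V5): cluster /gkg/ — the longest permitted-onset suffix is /g/; onset = /g/, preceding coda = /gk/.
Syllabification: kwok.zajl.kedw.jigk.gu.
Classifying each syllable: /kwok/ (closed), /zajl/ (closed), /kedw/ (closed), /jigk/ (closed), /gu/ (open).
Open syllables: 1.

1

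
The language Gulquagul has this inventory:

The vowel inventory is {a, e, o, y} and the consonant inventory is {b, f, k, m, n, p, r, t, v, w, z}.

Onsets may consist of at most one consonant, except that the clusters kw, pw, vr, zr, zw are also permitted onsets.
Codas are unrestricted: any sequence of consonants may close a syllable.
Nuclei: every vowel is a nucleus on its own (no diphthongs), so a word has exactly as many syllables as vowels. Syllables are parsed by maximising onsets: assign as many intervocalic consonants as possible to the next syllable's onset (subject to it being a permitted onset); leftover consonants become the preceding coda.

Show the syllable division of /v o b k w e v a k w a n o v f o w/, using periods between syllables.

vob.kwe.va.kwa.nov.fow

Vowels present: o, e, a, a, o, o; each is a nucleus, giving 6 syllables.
Between /o/ (V1) and /e/ (V2): cluster /bkw/ — the longest permitted-onset suffix is /kw/; onset = /kw/, preceding coda = /b/.
Between /e/ (V2) and /a/ (V3): /v/ → onset of the next syllable (single consonants are always licit onsets).
Between /a/ (V3) and /a/ (V4): cluster /kw/ — /kw/ is itself a permitted onset, so the whole cluster goes right; preceding coda = ∅.
Between /a/ (V4) and /o/ (V5): /n/ is a single consonant, so it becomes the next onset.
Between /o/ (V5) and /o/ (V6): /vf/; trying suffixes from longest down, /f/ is the first permitted one, so coda /v/ | onset /f/.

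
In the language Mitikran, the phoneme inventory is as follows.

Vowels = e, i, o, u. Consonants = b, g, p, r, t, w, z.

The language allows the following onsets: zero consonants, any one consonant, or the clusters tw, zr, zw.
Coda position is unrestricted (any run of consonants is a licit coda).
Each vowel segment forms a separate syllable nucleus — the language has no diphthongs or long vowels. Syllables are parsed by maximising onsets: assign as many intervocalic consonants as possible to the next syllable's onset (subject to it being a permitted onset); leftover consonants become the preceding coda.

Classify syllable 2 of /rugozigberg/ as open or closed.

open

Nuclei (vowels): u, o, i, e → 4 syllables.
V1 /u/ – V2 /o/: /g/ → onset of the next syllable (single consonants are always licit onsets).
V2 /o/ – V3 /i/: just /z/ — single C goes to the following onset.
V3 /i/ – V4 /e/: /gb/; trying suffixes from longest down, /b/ is the first permitted one, so coda /g/ | onset /b/.
So the parse is ru.go.zig.berg.
Syllable 2 is /go/; it ends in its nucleus with no coda, so it is open.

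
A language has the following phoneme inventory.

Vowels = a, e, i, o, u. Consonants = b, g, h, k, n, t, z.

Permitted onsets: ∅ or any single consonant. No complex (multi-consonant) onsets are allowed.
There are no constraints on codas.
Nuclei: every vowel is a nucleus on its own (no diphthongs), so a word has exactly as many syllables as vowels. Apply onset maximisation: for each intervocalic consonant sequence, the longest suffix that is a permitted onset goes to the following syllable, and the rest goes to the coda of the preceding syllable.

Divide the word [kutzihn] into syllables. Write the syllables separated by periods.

Nuclei (vowels): u, i → 2 syllables.
V1 /u/ – V2 /i/: /tz/ splits as /t/ + /z/ (/z/ is the longest suffix that is a licit onset).

kut.zihn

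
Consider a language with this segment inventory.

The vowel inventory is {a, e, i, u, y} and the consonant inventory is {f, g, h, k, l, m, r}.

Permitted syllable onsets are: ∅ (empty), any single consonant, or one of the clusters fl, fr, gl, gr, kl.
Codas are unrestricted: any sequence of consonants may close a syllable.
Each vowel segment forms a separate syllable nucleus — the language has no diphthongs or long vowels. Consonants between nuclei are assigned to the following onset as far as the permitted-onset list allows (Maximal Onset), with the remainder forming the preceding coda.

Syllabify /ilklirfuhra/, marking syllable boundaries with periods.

Vowels present: i, i, u, a; each is a nucleus, giving 4 syllables.
/i…i/ gap (V1→V2): cluster /lkl/ — the longest permitted-onset suffix is /kl/; onset = /kl/, preceding coda = /l/.
/i…u/ gap (V2→V3): /rf/ — longest licit onset from the right is /f/, leaving /r/ as coda.
/u…a/ gap (V3→V4): /hr/; trying suffixes from longest down, /r/ is the first permitted one, so coda /h/ | onset /r/.

il.klir.fuh.ra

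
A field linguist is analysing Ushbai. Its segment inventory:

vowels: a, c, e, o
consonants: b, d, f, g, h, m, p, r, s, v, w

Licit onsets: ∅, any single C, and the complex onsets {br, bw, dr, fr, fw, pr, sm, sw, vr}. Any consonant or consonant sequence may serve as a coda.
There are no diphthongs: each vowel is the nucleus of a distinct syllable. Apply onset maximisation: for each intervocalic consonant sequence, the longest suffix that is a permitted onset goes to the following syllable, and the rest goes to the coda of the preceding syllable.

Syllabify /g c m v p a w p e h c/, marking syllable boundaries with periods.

Nuclei (vowels): c, a, e, c → 4 syllables.
V1 /c/ – V2 /a/: /mvp/; trying suffixes from longest down, /p/ is the first permitted one, so coda /mv/ | onset /p/.
V2 /a/ – V3 /e/: cluster /wp/ — the longest permitted-onset suffix is /p/; onset = /p/, preceding coda = /w/.
V3 /e/ – V4 /c/: /h/ → onset of the next syllable (single consonants are always licit onsets).

gcmv.paw.pe.hc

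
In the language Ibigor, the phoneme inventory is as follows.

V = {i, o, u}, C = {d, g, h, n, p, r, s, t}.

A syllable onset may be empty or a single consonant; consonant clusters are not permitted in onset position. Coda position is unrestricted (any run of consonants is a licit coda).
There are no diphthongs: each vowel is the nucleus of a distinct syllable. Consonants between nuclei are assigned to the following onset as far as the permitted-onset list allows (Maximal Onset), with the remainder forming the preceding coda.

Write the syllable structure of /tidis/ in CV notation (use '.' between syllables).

CV.CVC

Vowels present: i, i; each is a nucleus, giving 2 syllables.
Between /i/ (V1) and /i/ (V2): /d/ → onset of the next syllable (single consonants are always licit onsets).
Putting it together: ti.dis.
Mapping each syllable to C/V: /ti/ → CV, /dis/ → CVC.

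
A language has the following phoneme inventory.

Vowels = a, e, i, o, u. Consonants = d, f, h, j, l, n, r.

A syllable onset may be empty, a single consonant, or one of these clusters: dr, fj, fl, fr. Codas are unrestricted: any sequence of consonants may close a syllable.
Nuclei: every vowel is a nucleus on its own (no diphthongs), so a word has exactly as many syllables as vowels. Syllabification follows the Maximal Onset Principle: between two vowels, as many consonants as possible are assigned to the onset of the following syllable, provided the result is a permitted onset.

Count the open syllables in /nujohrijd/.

The vowels are u, o, i — 3 nuclei, so 3 syllables.
Between /u/ (V1) and /o/ (V2): /j/ → onset of the next syllable (single consonants are always licit onsets).
Between /o/ (V2) and /i/ (V3): /hr/; trying suffixes from longest down, /r/ is the first permitted one, so coda /h/ | onset /r/.
So the parse is nu.joh.rijd.
Classifying each syllable: /nu/ (open), /joh/ (closed), /rijd/ (closed).
Open syllables: 1.

1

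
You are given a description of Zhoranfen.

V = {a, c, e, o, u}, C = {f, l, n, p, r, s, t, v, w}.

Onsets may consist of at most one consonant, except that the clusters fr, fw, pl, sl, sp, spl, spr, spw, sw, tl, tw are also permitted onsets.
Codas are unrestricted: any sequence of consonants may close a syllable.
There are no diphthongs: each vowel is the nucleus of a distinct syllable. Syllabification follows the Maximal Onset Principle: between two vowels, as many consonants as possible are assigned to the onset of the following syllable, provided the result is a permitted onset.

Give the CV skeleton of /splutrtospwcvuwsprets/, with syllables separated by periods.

Nuclei (vowels): u, o, c, u, e → 5 syllables.
V1 /u/ – V2 /o/: /trt/ — longest licit onset from the right is /t/, leaving /tr/ as coda.
V2 /o/ – V3 /c/: /spw/ — entire cluster is a permitted onset → onset /spw/, coda ∅.
V3 /c/ – V4 /u/: /v/ is a single consonant, so it becomes the next onset.
V4 /u/ – V5 /e/: cluster /wspr/ — the longest permitted-onset suffix is /spr/; onset = /spr/, preceding coda = /w/.
Syllabification: splutr.to.spwc.vuw.sprets.
Mapping each syllable to C/V: /splutr/ → CCCVCC, /to/ → CV, /spwc/ → CCCV, /vuw/ → CVC, /sprets/ → CCCVCC.

CCCVCC.CV.CCCV.CVC.CCCVCC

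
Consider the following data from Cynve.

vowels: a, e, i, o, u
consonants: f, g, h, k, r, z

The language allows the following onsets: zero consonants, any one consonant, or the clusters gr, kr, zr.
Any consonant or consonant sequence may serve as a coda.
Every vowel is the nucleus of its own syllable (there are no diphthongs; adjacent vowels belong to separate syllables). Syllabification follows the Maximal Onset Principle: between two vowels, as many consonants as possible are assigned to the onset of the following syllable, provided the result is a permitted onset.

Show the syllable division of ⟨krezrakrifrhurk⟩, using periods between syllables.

The vowels are e, a, i, u — 4 nuclei, so 4 syllables.
Between /e/ (V1) and /a/ (V2): /zr/ — entire cluster is a permitted onset → onset /zr/, coda ∅.
Between /a/ (V2) and /i/ (V3): /kr/ — entire cluster is a permitted onset → onset /kr/, coda ∅.
Between /i/ (V3) and /u/ (V4): /frh/ splits as /fr/ + /h/ (/h/ is the longest suffix that is a licit onset).

kre.zra.krifr.hurk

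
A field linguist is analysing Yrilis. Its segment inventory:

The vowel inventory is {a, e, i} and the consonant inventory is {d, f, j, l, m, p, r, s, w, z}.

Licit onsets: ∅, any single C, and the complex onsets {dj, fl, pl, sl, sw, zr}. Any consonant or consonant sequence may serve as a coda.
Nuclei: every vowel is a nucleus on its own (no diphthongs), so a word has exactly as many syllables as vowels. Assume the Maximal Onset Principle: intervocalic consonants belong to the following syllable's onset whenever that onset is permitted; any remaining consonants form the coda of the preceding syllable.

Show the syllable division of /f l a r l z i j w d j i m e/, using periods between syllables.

flarl.zijw.dji.me

The vowels are a, i, i, e — 4 nuclei, so 4 syllables.
σ1/σ2 boundary: /rlz/ — longest licit onset from the right is /z/, leaving /rl/ as coda.
σ2/σ3 boundary: /jwdj/ — longest licit onset from the right is /dj/, leaving /jw/ as coda.
σ3/σ4 boundary: /m/ is a single consonant, so it becomes the next onset.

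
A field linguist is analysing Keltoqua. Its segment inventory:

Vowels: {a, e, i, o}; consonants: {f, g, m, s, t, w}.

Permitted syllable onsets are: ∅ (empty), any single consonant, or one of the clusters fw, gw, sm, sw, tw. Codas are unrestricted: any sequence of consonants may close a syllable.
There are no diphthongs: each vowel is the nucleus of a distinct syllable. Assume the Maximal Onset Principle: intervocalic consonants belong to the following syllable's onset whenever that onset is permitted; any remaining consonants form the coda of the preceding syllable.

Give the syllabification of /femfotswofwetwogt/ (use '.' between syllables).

fem.fot.swo.fwe.twogt

Nuclei (vowels): e, o, o, e, o → 5 syllables.
σ1/σ2 boundary: cluster /mf/ — the longest permitted-onset suffix is /f/; onset = /f/, preceding coda = /m/.
σ2/σ3 boundary: cluster /tsw/ — the longest permitted-onset suffix is /sw/; onset = /sw/, preceding coda = /t/.
σ3/σ4 boundary: cluster /fw/ — /fw/ is itself a permitted onset, so the whole cluster goes right; preceding coda = ∅.
σ4/σ5 boundary: /tw/ is a licit onset in full, so it all attaches to the next syllable.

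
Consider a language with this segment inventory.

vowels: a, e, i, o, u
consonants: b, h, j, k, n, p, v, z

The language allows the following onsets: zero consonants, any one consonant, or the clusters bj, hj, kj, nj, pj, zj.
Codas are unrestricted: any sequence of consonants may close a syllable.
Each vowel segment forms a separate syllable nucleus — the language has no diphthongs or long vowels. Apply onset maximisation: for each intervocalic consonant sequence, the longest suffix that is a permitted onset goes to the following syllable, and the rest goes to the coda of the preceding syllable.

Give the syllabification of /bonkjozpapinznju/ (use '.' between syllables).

bon.kjoz.pa.pinz.nju

Vowels present: o, o, a, i, u; each is a nucleus, giving 5 syllables.
Between /o/ (V1) and /o/ (V2): /nkj/; trying suffixes from longest down, /kj/ is the first permitted one, so coda /n/ | onset /kj/.
Between /o/ (V2) and /a/ (V3): /zp/; trying suffixes from longest down, /p/ is the first permitted one, so coda /z/ | onset /p/.
Between /a/ (V3) and /i/ (V4): /p/ → onset of the next syllable (single consonants are always licit onsets).
Between /i/ (V4) and /u/ (V5): cluster /nznj/ — the longest permitted-onset suffix is /nj/; onset = /nj/, preceding coda = /nz/.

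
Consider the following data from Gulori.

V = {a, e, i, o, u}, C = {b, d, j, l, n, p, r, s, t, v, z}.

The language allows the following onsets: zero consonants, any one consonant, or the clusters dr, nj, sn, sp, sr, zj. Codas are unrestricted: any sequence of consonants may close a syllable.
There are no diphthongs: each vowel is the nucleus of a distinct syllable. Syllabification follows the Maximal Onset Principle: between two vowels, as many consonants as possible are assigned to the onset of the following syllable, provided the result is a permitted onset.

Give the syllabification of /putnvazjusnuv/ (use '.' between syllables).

putn.va.zju.snuv

Vowels present: u, a, u, u; each is a nucleus, giving 4 syllables.
V1 /u/ – V2 /a/: /tnv/ — longest licit onset from the right is /v/, leaving /tn/ as coda.
V2 /a/ – V3 /u/: /zj/ is a licit onset in full, so it all attaches to the next syllable.
V3 /u/ – V4 /u/: cluster /sn/ — /sn/ is itself a permitted onset, so the whole cluster goes right; preceding coda = ∅.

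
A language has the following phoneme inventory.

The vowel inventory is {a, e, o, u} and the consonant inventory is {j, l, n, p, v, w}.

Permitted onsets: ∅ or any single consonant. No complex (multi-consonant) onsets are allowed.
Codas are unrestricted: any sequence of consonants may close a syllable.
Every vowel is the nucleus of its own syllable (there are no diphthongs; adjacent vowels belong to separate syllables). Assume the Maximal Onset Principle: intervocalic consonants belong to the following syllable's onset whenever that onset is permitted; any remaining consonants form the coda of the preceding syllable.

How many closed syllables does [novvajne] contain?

Nuclei (vowels): o, a, e → 3 syllables.
Between /o/ (V1) and /a/ (V2): /vv/ splits as /v/ + /v/ (/v/ is the longest suffix that is a licit onset).
Between /a/ (V2) and /e/ (V3): cluster /jn/ — the longest permitted-onset suffix is /n/; onset = /n/, preceding coda = /j/.
Putting it together: nov.vaj.ne.
Classifying each syllable: /nov/ (closed), /vaj/ (closed), /ne/ (open).
Closed syllables: 2.

2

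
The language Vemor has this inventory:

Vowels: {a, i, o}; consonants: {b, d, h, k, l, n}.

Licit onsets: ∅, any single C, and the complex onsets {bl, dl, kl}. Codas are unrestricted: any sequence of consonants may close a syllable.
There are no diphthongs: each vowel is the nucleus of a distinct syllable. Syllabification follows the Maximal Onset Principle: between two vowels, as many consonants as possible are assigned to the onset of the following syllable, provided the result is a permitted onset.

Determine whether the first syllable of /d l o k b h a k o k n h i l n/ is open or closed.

The vowels are o, a, o, i — 4 nuclei, so 4 syllables.
σ1/σ2 boundary: /kbh/ — longest licit onset from the right is /h/, leaving /kb/ as coda.
σ2/σ3 boundary: /k/ is a single consonant, so it becomes the next onset.
σ3/σ4 boundary: cluster /knh/ — the longest permitted-onset suffix is /h/; onset = /h/, preceding coda = /kn/.
So the parse is dlokb.ha.kokn.hiln.
Syllable 1 is /dlokb/ with coda /kb/, so it is closed.

closed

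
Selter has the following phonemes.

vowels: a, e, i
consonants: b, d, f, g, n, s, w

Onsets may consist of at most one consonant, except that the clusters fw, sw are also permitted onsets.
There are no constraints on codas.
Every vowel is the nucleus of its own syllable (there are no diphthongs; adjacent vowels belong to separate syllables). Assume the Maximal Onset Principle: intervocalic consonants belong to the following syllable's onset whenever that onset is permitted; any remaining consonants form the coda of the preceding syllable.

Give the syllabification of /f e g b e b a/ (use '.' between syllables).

The vowels are e, e, a — 3 nuclei, so 3 syllables.
σ1/σ2 boundary: /gb/ splits as /g/ + /b/ (/b/ is the longest suffix that is a licit onset).
σ2/σ3 boundary: /b/ is a single consonant, so it becomes the next onset.

feg.be.ba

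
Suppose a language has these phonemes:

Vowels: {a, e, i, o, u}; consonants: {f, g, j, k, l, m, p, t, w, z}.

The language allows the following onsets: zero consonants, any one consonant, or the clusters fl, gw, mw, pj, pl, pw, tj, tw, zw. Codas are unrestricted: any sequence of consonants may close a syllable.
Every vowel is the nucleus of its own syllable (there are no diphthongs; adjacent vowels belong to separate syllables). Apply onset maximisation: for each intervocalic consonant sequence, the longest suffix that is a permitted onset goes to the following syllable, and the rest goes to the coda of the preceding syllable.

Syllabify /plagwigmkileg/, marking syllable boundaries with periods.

Nuclei (vowels): a, i, i, e → 4 syllables.
V1 /a/ – V2 /i/: cluster /gw/ — /gw/ is itself a permitted onset, so the whole cluster goes right; preceding coda = ∅.
V2 /i/ – V3 /i/: /gmk/ splits as /gm/ + /k/ (/k/ is the longest suffix that is a licit onset).
V3 /i/ – V4 /e/: /l/ is a single consonant, so it becomes the next onset.

pla.gwigm.ki.leg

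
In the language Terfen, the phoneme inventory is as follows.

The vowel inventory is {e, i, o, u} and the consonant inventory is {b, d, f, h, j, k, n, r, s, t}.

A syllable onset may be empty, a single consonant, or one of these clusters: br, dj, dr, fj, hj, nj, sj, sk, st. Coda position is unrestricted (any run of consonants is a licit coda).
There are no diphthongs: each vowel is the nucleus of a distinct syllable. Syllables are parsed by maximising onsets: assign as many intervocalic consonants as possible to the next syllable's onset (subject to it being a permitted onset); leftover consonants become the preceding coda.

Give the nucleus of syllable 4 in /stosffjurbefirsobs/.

i

Vowels present: o, u, e, i, o; each is a nucleus, giving 5 syllables.
The fourth nucleus (vowel 4 from the left) is /i/.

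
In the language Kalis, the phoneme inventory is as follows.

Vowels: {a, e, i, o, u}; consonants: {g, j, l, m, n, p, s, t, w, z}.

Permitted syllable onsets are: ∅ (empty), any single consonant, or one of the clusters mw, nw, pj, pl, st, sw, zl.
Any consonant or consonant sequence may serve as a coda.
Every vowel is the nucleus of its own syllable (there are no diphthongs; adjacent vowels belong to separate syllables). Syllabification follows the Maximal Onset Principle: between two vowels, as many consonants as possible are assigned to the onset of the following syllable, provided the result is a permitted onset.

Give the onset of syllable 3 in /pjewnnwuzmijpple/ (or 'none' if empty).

Nuclei (vowels): e, u, i, e → 4 syllables.
σ1/σ2 boundary: /wnnw/ — longest licit onset from the right is /nw/, leaving /wn/ as coda.
σ2/σ3 boundary: /zm/; trying suffixes from longest down, /m/ is the first permitted one, so coda /z/ | onset /m/.
σ3/σ4 boundary: /jppl/; trying suffixes from longest down, /pl/ is the first permitted one, so coda /jp/ | onset /pl/.
Result: pjewn.nwuz.mijp.ple.
Syllable 3 is /mijp/: onset /m/, nucleus /i/, coda /jp/.

m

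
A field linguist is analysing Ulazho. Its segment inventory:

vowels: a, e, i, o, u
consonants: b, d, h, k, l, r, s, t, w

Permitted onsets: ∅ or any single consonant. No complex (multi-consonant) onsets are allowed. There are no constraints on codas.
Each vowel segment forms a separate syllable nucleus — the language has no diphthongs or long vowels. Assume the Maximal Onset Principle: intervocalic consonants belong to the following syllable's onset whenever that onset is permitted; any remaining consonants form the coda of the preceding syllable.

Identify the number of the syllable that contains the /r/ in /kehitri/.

3

Nuclei (vowels): e, i, i → 3 syllables.
Between /e/ (V1) and /i/ (V2): /h/ is a single consonant, so it becomes the next onset.
Between /i/ (V2) and /i/ (V3): /tr/; trying suffixes from longest down, /r/ is the first permitted one, so coda /t/ | onset /r/.
Syllabification: ke.hit.ri.
The /r/ is in the onset of syllable 3 (/ri/).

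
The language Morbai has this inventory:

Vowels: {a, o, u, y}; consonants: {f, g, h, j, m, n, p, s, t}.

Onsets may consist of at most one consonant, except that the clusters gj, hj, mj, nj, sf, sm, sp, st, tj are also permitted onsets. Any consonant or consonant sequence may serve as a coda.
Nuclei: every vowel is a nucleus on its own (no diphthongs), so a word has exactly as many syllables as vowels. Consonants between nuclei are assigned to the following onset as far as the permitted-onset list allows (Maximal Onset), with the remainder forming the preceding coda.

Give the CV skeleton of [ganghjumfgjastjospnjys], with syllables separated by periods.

The vowels are a, u, a, o, y — 5 nuclei, so 5 syllables.
V1 /a/ – V2 /u/: /nghj/ splits as /ng/ + /hj/ (/hj/ is the longest suffix that is a licit onset).
V2 /u/ – V3 /a/: /mfgj/ — longest licit onset from the right is /gj/, leaving /mf/ as coda.
V3 /a/ – V4 /o/: /stj/ — longest licit onset from the right is /tj/, leaving /s/ as coda.
V4 /o/ – V5 /y/: /spnj/ splits as /sp/ + /nj/ (/nj/ is the longest suffix that is a licit onset).
Putting it together: gang.hjumf.gjas.tjosp.njys.
Mapping each syllable to C/V: /gang/ → CVCC, /hjumf/ → CCVCC, /gjas/ → CCVC, /tjosp/ → CCVCC, /njys/ → CCVC.

CVCC.CCVCC.CCVC.CCVCC.CCVC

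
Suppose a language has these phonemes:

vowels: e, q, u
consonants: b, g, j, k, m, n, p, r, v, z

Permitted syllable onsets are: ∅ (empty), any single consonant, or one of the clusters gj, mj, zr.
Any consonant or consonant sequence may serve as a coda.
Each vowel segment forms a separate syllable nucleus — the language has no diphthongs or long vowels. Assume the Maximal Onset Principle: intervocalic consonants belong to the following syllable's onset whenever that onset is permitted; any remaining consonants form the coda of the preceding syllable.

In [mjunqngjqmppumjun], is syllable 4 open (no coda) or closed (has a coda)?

open

Nuclei (vowels): u, q, q, u, u → 5 syllables.
σ1/σ2 boundary: /n/ is a single consonant, so it becomes the next onset.
σ2/σ3 boundary: /ngj/ — longest licit onset from the right is /gj/, leaving /n/ as coda.
σ3/σ4 boundary: /mpp/; trying suffixes from longest down, /p/ is the first permitted one, so coda /mp/ | onset /p/.
σ4/σ5 boundary: /mj/ is a licit onset in full, so it all attaches to the next syllable.
Putting it together: mju.nqn.gjqmp.pu.mjun.
Syllable 4 is /pu/; it ends in its nucleus with no coda, so it is open.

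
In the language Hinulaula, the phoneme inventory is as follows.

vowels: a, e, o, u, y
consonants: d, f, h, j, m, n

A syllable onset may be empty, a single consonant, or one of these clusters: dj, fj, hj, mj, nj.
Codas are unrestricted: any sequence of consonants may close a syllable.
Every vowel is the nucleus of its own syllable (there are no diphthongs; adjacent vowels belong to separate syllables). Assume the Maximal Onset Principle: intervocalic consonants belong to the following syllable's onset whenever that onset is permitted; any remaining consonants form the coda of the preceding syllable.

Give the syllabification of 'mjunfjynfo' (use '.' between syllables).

mjun.fjyn.fo

Vowels present: u, y, o; each is a nucleus, giving 3 syllables.
Between /u/ (V1) and /y/ (V2): /nfj/ — longest licit onset from the right is /fj/, leaving /n/ as coda.
Between /y/ (V2) and /o/ (V3): /nf/ splits as /n/ + /f/ (/f/ is the longest suffix that is a licit onset).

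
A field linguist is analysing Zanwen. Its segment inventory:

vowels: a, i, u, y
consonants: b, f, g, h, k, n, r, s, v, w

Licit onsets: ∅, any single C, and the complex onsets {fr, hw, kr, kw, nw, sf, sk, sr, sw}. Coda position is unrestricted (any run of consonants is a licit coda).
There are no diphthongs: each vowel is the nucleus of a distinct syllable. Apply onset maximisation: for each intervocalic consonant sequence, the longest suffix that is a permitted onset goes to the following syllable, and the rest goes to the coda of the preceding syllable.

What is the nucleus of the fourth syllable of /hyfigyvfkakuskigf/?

The vowels are y, i, y, a, u, i — 6 nuclei, so 6 syllables.
The fourth nucleus (vowel 4 from the left) is /a/.

a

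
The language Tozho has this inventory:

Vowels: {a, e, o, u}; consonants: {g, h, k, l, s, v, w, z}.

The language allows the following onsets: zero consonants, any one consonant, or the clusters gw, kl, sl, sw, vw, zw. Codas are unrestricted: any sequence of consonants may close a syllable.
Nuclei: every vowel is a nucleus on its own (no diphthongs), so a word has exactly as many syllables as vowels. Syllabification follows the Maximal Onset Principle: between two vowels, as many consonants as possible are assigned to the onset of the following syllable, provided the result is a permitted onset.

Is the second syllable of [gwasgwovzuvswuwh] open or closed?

The vowels are a, o, u, u — 4 nuclei, so 4 syllables.
V1 /a/ – V2 /o/: /sgw/ splits as /s/ + /gw/ (/gw/ is the longest suffix that is a licit onset).
V2 /o/ – V3 /u/: /vz/; trying suffixes from longest down, /z/ is the first permitted one, so coda /v/ | onset /z/.
V3 /u/ – V4 /u/: /vsw/ splits as /v/ + /sw/ (/sw/ is the longest suffix that is a licit onset).
Result: gwas.gwov.zuv.swuwh.
Syllable 2 is /gwov/ with coda /v/, so it is closed.

closed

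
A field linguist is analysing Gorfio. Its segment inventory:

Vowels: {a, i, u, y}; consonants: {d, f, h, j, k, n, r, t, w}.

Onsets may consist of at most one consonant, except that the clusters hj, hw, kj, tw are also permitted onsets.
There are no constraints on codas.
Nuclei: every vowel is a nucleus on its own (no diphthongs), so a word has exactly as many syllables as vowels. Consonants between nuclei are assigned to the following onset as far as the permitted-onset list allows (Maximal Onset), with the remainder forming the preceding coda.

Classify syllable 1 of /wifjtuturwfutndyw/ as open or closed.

closed

Vowels present: i, u, u, u, y; each is a nucleus, giving 5 syllables.
σ1/σ2 boundary: /fjt/ — longest licit onset from the right is /t/, leaving /fj/ as coda.
σ2/σ3 boundary: /t/ → onset of the next syllable (single consonants are always licit onsets).
σ3/σ4 boundary: /rwf/ splits as /rw/ + /f/ (/f/ is the longest suffix that is a licit onset).
σ4/σ5 boundary: /tnd/ splits as /tn/ + /d/ (/d/ is the longest suffix that is a licit onset).
Putting it together: wifj.tu.turw.futn.dyw.
Syllable 1 is /wifj/ with coda /fj/, so it is closed.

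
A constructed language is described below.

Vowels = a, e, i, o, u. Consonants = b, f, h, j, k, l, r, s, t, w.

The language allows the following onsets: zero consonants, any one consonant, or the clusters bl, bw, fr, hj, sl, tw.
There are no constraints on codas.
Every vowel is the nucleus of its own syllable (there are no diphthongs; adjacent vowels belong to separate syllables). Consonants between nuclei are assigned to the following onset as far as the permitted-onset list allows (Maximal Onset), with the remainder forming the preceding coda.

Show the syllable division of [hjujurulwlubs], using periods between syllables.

Vowels present: u, u, u, u; each is a nucleus, giving 4 syllables.
Between /u/ (V1) and /u/ (V2): /j/ is a single consonant, so it becomes the next onset.
Between /u/ (V2) and /u/ (V3): just /r/ — single C goes to the following onset.
Between /u/ (V3) and /u/ (V4): /lwl/ — longest licit onset from the right is /l/, leaving /lw/ as coda.

hju.ju.rulw.lubs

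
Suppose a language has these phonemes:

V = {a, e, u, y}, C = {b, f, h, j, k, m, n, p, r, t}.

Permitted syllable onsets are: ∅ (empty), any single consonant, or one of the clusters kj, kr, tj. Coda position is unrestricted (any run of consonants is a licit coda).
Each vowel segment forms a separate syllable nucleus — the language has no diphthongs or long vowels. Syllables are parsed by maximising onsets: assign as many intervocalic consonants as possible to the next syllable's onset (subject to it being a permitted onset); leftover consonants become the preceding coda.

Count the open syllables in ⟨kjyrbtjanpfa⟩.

1

The vowels are y, a, a — 3 nuclei, so 3 syllables.
σ1/σ2 boundary: /rbtj/ — longest licit onset from the right is /tj/, leaving /rb/ as coda.
σ2/σ3 boundary: /npf/; trying suffixes from longest down, /f/ is the first permitted one, so coda /np/ | onset /f/.
Putting it together: kjyrb.tjanp.fa.
Classifying each syllable: /kjyrb/ (closed), /tjanp/ (closed), /fa/ (open).
Open syllables: 1.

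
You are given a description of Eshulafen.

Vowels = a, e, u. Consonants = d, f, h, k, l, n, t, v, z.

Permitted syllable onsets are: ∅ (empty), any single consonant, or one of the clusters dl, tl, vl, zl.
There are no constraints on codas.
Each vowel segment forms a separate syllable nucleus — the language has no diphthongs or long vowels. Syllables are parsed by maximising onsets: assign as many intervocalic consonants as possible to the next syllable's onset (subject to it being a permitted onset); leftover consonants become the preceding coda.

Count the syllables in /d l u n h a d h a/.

3

The vowels are u, a, a — 3 nuclei, so 3 syllables.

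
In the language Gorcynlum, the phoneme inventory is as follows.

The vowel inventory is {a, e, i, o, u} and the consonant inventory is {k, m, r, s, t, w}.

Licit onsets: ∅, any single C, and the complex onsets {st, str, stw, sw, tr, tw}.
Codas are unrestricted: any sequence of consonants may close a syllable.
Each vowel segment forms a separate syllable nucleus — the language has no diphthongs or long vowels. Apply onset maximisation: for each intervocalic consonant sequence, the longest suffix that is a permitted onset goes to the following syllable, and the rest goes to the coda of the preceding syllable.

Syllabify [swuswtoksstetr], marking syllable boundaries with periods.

Vowels present: u, o, e; each is a nucleus, giving 3 syllables.
Between /u/ (V1) and /o/ (V2): /swt/ — longest licit onset from the right is /t/, leaving /sw/ as coda.
Between /o/ (V2) and /e/ (V3): /ksst/ splits as /ks/ + /st/ (/st/ is the longest suffix that is a licit onset).

swusw.toks.stetr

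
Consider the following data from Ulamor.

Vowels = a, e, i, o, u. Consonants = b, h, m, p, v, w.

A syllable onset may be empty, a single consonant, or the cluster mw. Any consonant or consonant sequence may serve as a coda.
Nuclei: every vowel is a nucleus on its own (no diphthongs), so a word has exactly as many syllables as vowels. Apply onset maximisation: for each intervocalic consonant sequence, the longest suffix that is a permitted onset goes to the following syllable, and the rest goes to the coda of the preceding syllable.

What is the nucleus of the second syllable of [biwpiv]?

i

Nuclei (vowels): i, i → 2 syllables.
The second nucleus (vowel 2 from the left) is /i/.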